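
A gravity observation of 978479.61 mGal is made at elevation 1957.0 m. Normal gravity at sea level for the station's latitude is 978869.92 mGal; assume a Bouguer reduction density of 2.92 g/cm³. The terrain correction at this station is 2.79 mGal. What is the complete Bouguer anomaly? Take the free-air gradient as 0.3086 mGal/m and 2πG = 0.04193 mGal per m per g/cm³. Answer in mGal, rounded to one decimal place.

-23.2

Free-air correction = 0.3086 × 1957.0 = 603.93 mGal
Free-air anomaly = 978479.61 − 978869.92 + (603.93) = 213.62 mGal
Bouguer slab correction = 0.04193 × 2.92 × 1957.0 = 239.61 mGal
Simple Bouguer anomaly = 213.62 − (239.61) = -25.99 mGal
Complete Bouguer anomaly = -25.99 + 2.79 = -23.20 mGal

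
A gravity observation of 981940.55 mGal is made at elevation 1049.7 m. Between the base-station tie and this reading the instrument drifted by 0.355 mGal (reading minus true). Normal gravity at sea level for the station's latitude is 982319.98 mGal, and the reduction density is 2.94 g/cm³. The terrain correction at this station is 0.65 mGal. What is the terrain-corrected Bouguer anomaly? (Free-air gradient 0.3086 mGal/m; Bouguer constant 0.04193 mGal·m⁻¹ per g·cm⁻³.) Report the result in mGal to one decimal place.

Drift-corrected reading = 981940.55 − (0.355) = 981940.195 mGal
Free-air correction = 0.3086 × 1049.7 = 323.94 mGal
Free-air anomaly = 981940.195 − 982319.98 + (323.94) = -55.845 mGal
Bouguer slab correction = 0.04193 × 2.94 × 1049.7 = 129.40 mGal
Simple Bouguer anomaly = -55.845 − (129.40) = -185.245 mGal
Complete Bouguer anomaly = -185.245 + 0.65 = -184.595 mGal

-184.6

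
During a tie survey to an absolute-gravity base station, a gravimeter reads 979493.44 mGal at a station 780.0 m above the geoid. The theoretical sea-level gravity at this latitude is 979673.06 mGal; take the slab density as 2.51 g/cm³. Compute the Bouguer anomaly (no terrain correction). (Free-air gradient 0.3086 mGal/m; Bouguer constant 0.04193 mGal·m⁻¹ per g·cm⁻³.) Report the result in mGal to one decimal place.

-21.0

Free-air correction = 0.3086 × 780.0 = 240.71 mGal
Free-air anomaly = 979493.44 − 979673.06 + (240.71) = 61.09 mGal
Bouguer slab correction = 0.04193 × 2.51 × 780.0 = 82.09 mGal
Simple Bouguer anomaly = 61.09 − (82.09) = -21.00 mGal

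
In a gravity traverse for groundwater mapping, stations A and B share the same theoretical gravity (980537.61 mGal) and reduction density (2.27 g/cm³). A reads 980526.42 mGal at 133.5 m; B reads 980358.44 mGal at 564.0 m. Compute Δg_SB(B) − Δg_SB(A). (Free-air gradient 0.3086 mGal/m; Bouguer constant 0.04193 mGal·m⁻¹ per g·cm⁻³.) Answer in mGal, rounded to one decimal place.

Δg_SB(A) = 980526.42 − 980537.61 + 0.3086×133.5 − 0.04193×2.27×133.5 = 17.30 mGal
Δg_SB(B) = 980358.44 − 980537.61 + 0.3086×564.0 − 0.04193×2.27×564.0 = -58.80 mGal
Difference = -58.80 − (17.30) = -76.10 mGal

-76.1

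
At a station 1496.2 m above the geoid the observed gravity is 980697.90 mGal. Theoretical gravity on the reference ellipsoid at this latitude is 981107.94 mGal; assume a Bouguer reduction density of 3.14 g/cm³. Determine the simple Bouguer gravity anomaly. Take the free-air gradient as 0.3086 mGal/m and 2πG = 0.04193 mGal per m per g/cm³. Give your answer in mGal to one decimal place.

Free-air correction = 0.3086 × 1496.2 = 461.73 mGal
Free-air anomaly = 980697.90 − 981107.94 + (461.73) = 51.69 mGal
Bouguer slab correction = 0.04193 × 3.14 × 1496.2 = 196.99 mGal
Simple Bouguer anomaly = 51.69 − (196.99) = -145.30 mGal

-145.3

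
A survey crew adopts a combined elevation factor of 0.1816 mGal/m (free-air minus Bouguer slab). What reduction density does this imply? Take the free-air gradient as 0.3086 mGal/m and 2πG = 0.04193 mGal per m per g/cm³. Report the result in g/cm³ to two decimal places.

0.1816 = 0.3086 − 0.04193 × ρ
ρ = (0.3086 − 0.1816) / 0.04193 = 3.03 g/cm³

3.03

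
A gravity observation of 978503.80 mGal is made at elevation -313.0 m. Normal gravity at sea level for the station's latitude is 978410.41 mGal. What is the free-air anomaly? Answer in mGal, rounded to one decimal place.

-3.2

Free-air correction = 0.3086 × -313.0 = -96.59 mGal
Free-air anomaly = 978503.80 − 978410.41 + (-96.59) = -3.20 mGal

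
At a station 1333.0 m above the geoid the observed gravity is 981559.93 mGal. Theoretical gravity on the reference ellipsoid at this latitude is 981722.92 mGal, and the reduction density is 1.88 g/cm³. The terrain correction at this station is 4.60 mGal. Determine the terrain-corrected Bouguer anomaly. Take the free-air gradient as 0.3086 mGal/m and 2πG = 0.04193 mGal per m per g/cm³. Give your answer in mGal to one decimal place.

147.9

Free-air correction = 0.3086 × 1333.0 = 411.36 mGal
Free-air anomaly = 981559.93 − 981722.92 + (411.36) = 248.37 mGal
Bouguer slab correction = 0.04193 × 1.88 × 1333.0 = 105.08 mGal
Simple Bouguer anomaly = 248.37 − (105.08) = 143.29 mGal
Complete Bouguer anomaly = 143.29 + 4.60 = 147.89 mGal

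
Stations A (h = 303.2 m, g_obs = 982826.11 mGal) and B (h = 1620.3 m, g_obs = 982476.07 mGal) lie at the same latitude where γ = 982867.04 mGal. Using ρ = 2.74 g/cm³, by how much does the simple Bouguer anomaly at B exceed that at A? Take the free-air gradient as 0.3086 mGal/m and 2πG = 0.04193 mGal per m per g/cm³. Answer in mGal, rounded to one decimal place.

Δg_SB(A) = 982826.11 − 982867.04 + 0.3086×303.2 − 0.04193×2.74×303.2 = 17.80 mGal
Δg_SB(B) = 982476.07 − 982867.04 + 0.3086×1620.3 − 0.04193×2.74×1620.3 = -77.10 mGal
Difference = -77.10 − (17.80) = -94.90 mGal

-94.9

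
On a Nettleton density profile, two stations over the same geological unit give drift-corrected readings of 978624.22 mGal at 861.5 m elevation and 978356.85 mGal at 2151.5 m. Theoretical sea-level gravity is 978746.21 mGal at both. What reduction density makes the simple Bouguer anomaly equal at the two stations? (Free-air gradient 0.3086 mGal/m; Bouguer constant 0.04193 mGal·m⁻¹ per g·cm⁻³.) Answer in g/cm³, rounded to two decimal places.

2.42

Δg_obs = 978356.85 − 978624.22 = -267.37 mGal over Δh = 2151.5 − 861.5 = 1290.0 m
Equal Bouguer anomalies ⇒ Δg_obs + (0.3086 − 0.04193ρ)·Δh = 0
0.3086 − 0.04193ρ = −Δg_obs/Δh = 0.20726
ρ = (0.3086 − 0.20726) / 0.04193 = 2.42 g/cm³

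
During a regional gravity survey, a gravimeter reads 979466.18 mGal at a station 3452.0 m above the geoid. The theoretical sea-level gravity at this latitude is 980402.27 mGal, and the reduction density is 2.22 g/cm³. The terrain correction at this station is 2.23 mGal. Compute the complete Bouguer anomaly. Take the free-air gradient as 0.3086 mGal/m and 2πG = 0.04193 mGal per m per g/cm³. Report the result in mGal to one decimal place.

Free-air correction = 0.3086 × 3452.0 = 1065.29 mGal
Free-air anomaly = 979466.18 − 980402.27 + (1065.29) = 129.20 mGal
Bouguer slab correction = 0.04193 × 2.22 × 3452.0 = 321.33 mGal
Simple Bouguer anomaly = 129.20 − (321.33) = -192.13 mGal
Complete Bouguer anomaly = -192.13 + 2.23 = -189.90 mGal

-189.9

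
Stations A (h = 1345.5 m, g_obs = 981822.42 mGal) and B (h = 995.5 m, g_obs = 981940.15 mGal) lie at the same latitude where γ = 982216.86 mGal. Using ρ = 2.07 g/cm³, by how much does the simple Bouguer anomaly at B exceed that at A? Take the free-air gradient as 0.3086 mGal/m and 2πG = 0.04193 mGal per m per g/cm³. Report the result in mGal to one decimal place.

Δg_SB(A) = 981822.42 − 982216.86 + 0.3086×1345.5 − 0.04193×2.07×1345.5 = -96.00 mGal
Δg_SB(B) = 981940.15 − 982216.86 + 0.3086×995.5 − 0.04193×2.07×995.5 = -55.90 mGal
Difference = -55.90 − (-96.00) = 40.10 mGal

40.1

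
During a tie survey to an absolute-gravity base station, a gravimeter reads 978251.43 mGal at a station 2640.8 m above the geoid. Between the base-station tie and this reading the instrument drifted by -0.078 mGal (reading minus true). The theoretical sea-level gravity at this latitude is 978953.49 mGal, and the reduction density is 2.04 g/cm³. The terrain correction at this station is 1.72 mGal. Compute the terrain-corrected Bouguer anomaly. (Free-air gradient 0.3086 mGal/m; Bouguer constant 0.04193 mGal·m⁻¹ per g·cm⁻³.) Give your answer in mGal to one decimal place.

-111.2

Drift-corrected reading = 978251.43 − (-0.078) = 978251.508 mGal
Free-air correction = 0.3086 × 2640.8 = 814.95 mGal
Free-air anomaly = 978251.508 − 978953.49 + (814.95) = 112.968 mGal
Bouguer slab correction = 0.04193 × 2.04 × 2640.8 = 225.89 mGal
Simple Bouguer anomaly = 112.968 − (225.89) = -112.922 mGal
Complete Bouguer anomaly = -112.922 + 1.72 = -111.202 mGal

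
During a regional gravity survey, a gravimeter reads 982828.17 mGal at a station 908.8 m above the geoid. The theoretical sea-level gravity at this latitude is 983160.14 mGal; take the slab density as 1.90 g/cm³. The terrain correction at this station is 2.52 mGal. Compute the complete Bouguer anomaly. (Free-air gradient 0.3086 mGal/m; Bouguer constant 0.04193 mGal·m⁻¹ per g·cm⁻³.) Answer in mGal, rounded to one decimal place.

Free-air correction = 0.3086 × 908.8 = 280.46 mGal
Free-air anomaly = 982828.17 − 983160.14 + (280.46) = -51.51 mGal
Bouguer slab correction = 0.04193 × 1.90 × 908.8 = 72.40 mGal
Simple Bouguer anomaly = -51.51 − (72.40) = -123.91 mGal
Complete Bouguer anomaly = -123.91 + 2.52 = -121.39 mGal

-121.4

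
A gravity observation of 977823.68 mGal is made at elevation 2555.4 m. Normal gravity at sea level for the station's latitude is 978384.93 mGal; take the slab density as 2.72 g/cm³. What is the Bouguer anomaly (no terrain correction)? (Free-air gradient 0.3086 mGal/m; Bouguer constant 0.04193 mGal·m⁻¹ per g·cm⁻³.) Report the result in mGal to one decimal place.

-64.1

Free-air correction = 0.3086 × 2555.4 = 788.60 mGal
Free-air anomaly = 977823.68 − 978384.93 + (788.60) = 227.35 mGal
Bouguer slab correction = 0.04193 × 2.72 × 2555.4 = 291.44 mGal
Simple Bouguer anomaly = 227.35 − (291.44) = -64.09 mGal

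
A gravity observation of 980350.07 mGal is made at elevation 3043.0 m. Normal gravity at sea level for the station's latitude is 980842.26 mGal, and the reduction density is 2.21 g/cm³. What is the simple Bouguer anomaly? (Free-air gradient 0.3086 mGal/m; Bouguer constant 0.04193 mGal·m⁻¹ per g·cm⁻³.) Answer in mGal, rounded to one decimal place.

164.9

Free-air correction = 0.3086 × 3043.0 = 939.07 mGal
Free-air anomaly = 980350.07 − 980842.26 + (939.07) = 446.88 mGal
Bouguer slab correction = 0.04193 × 2.21 × 3043.0 = 281.98 mGal
Simple Bouguer anomaly = 446.88 − (281.98) = 164.90 mGal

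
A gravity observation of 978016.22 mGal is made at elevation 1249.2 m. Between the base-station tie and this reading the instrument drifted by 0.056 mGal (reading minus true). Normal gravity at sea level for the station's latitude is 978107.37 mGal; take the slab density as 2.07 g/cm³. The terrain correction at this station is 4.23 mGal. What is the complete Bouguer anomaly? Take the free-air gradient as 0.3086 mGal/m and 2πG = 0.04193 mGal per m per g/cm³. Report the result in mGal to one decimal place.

190.1

Drift-corrected reading = 978016.22 − (0.056) = 978016.164 mGal
Free-air correction = 0.3086 × 1249.2 = 385.50 mGal
Free-air anomaly = 978016.164 − 978107.37 + (385.50) = 294.294 mGal
Bouguer slab correction = 0.04193 × 2.07 × 1249.2 = 108.42 mGal
Simple Bouguer anomaly = 294.294 − (108.42) = 185.874 mGal
Complete Bouguer anomaly = 185.874 + 4.23 = 190.104 mGal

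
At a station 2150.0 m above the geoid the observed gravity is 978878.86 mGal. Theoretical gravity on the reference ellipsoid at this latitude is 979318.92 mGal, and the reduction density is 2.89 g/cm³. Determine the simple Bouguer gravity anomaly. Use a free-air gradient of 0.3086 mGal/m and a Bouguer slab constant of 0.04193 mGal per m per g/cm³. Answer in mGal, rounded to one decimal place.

Free-air correction = 0.3086 × 2150.0 = 663.49 mGal
Free-air anomaly = 978878.86 − 979318.92 + (663.49) = 223.43 mGal
Bouguer slab correction = 0.04193 × 2.89 × 2150.0 = 260.53 mGal
Simple Bouguer anomaly = 223.43 − (260.53) = -37.10 mGal

-37.1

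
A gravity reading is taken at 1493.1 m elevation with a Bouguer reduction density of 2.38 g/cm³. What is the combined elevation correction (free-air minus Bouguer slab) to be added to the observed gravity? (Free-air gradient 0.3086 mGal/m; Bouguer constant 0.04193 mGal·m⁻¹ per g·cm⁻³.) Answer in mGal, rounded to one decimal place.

311.8

Combined gradient = 0.3086 − 0.04193 × 2.38 = 0.2088066 mGal/m
Combined elevation correction = 0.2088066 × 1493.1 = 311.8 mGal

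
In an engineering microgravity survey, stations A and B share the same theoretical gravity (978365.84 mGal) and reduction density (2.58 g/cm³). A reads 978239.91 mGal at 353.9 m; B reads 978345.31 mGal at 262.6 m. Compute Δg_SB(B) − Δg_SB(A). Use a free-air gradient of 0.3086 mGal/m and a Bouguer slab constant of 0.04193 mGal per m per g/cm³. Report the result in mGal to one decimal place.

Δg_SB(A) = 978239.91 − 978365.84 + 0.3086×353.9 − 0.04193×2.58×353.9 = -55.00 mGal
Δg_SB(B) = 978345.31 − 978365.84 + 0.3086×262.6 − 0.04193×2.58×262.6 = 32.10 mGal
Difference = 32.10 − (-55.00) = 87.10 mGal

87.1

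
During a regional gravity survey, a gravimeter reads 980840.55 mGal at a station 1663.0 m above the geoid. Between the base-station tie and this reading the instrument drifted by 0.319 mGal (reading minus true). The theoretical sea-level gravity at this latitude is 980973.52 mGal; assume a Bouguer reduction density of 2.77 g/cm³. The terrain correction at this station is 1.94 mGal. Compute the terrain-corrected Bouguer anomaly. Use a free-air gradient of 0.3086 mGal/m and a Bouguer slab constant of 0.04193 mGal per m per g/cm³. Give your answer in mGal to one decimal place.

188.7

Drift-corrected reading = 980840.55 − (0.319) = 980840.231 mGal
Free-air correction = 0.3086 × 1663.0 = 513.20 mGal
Free-air anomaly = 980840.231 − 980973.52 + (513.20) = 379.911 mGal
Bouguer slab correction = 0.04193 × 2.77 × 1663.0 = 193.15 mGal
Simple Bouguer anomaly = 379.911 − (193.15) = 186.761 mGal
Complete Bouguer anomaly = 186.761 + 1.94 = 188.701 mGal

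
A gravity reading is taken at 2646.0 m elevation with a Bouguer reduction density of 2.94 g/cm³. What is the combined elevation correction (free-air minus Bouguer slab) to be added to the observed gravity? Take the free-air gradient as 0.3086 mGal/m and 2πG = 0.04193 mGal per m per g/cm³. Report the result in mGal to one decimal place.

490.4

Combined gradient = 0.3086 − 0.04193 × 2.94 = 0.1853258 mGal/m
Combined elevation correction = 0.1853258 × 2646.0 = 490.4 mGal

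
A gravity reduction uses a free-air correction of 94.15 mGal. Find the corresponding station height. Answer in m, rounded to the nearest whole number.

305

h = 94.15 / 0.3086 = 305.09 m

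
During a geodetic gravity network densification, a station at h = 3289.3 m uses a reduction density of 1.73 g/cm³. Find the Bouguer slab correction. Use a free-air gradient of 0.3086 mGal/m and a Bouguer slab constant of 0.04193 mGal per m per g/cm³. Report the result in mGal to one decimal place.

Bouguer slab correction = 0.04193 × 1.73 × 3289.3 = 238.6 mGal

238.6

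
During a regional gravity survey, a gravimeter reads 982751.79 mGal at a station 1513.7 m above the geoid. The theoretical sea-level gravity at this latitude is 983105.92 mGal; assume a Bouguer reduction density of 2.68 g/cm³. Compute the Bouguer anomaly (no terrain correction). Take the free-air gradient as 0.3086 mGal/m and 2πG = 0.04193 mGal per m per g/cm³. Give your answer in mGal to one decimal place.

Free-air correction = 0.3086 × 1513.7 = 467.13 mGal
Free-air anomaly = 982751.79 − 983105.92 + (467.13) = 113.00 mGal
Bouguer slab correction = 0.04193 × 2.68 × 1513.7 = 170.10 mGal
Simple Bouguer anomaly = 113.00 − (170.10) = -57.10 mGal

-57.1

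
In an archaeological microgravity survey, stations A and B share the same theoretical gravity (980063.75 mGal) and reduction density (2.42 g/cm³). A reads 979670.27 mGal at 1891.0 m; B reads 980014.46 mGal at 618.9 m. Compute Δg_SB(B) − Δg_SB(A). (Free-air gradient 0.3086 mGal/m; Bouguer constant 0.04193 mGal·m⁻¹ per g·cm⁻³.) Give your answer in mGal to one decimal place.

Δg_SB(A) = 979670.27 − 980063.75 + 0.3086×1891.0 − 0.04193×2.42×1891.0 = -1.80 mGal
Δg_SB(B) = 980014.46 − 980063.75 + 0.3086×618.9 − 0.04193×2.42×618.9 = 78.90 mGal
Difference = 78.90 − (-1.80) = 80.70 mGal

80.7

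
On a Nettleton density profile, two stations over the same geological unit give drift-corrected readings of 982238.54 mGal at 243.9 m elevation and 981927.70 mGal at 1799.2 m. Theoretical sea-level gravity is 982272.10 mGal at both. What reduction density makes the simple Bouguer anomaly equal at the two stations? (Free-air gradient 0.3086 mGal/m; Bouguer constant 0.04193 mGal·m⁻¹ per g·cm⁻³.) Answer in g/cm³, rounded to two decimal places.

2.59

Δg_obs = 981927.70 − 982238.54 = -310.84 mGal over Δh = 1799.2 − 243.9 = 1555.3 m
Equal Bouguer anomalies ⇒ Δg_obs + (0.3086 − 0.04193ρ)·Δh = 0
0.3086 − 0.04193ρ = −Δg_obs/Δh = 0.19986
ρ = (0.3086 − 0.19986) / 0.04193 = 2.59 g/cm³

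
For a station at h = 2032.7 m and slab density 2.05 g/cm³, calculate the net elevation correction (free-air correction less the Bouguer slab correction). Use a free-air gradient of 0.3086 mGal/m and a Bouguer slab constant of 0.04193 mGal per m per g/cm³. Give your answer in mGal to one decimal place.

Combined gradient = 0.3086 − 0.04193 × 2.05 = 0.2226435 mGal/m
Combined elevation correction = 0.2226435 × 2032.7 = 452.6 mGal

452.6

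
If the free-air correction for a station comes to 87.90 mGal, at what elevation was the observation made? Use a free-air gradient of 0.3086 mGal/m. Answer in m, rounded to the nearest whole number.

285

h = 87.90 / 0.3086 = 284.83 m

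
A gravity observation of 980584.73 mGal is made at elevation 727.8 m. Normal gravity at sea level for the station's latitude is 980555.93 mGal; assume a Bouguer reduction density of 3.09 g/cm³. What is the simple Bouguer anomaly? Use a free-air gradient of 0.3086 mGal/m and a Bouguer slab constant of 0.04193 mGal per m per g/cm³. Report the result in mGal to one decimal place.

159.1

Free-air correction = 0.3086 × 727.8 = 224.60 mGal
Free-air anomaly = 980584.73 − 980555.93 + (224.60) = 253.40 mGal
Bouguer slab correction = 0.04193 × 3.09 × 727.8 = 94.30 mGal
Simple Bouguer anomaly = 253.40 − (94.30) = 159.10 mGal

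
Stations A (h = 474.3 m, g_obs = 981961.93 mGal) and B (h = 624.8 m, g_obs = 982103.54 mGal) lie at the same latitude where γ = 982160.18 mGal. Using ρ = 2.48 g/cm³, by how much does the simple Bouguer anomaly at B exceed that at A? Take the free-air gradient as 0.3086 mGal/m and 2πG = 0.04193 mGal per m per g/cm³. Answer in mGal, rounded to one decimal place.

172.4

Δg_SB(A) = 981961.93 − 982160.18 + 0.3086×474.3 − 0.04193×2.48×474.3 = -101.20 mGal
Δg_SB(B) = 982103.54 − 982160.18 + 0.3086×624.8 − 0.04193×2.48×624.8 = 71.20 mGal
Difference = 71.20 − (-101.20) = 172.40 mGal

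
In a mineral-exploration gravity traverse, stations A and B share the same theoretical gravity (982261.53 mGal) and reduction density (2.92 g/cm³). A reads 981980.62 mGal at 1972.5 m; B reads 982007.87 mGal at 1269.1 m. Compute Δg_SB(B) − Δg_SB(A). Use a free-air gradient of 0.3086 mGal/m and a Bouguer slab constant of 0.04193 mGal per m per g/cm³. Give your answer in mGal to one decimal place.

Δg_SB(A) = 981980.62 − 982261.53 + 0.3086×1972.5 − 0.04193×2.92×1972.5 = 86.30 mGal
Δg_SB(B) = 982007.87 − 982261.53 + 0.3086×1269.1 − 0.04193×2.92×1269.1 = -17.40 mGal
Difference = -17.40 − (86.30) = -103.70 mGal

-103.7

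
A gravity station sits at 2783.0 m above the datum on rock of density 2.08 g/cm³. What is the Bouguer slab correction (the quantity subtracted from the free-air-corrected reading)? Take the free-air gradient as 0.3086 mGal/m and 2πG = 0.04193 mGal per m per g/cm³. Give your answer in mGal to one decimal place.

Bouguer slab correction = 0.04193 × 2.08 × 2783.0 = 242.7 mGal

242.7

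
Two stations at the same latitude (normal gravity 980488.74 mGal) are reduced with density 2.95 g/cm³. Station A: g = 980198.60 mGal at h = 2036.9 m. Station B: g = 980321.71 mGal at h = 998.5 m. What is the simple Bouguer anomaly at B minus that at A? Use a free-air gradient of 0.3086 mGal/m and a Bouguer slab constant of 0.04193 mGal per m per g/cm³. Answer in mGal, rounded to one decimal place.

-68.9

Δg_SB(A) = 980198.60 − 980488.74 + 0.3086×2036.9 − 0.04193×2.95×2036.9 = 86.50 mGal
Δg_SB(B) = 980321.71 − 980488.74 + 0.3086×998.5 − 0.04193×2.95×998.5 = 17.60 mGal
Difference = 17.60 − (86.50) = -68.90 mGal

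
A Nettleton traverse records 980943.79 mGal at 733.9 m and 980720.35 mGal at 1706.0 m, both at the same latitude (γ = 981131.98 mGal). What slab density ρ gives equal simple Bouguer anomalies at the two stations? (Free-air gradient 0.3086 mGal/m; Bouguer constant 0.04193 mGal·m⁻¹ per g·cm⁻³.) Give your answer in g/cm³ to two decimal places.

1.88

Δg_obs = 980720.35 − 980943.79 = -223.44 mGal over Δh = 1706.0 − 733.9 = 972.1 m
Equal Bouguer anomalies ⇒ Δg_obs + (0.3086 − 0.04193ρ)·Δh = 0
0.3086 − 0.04193ρ = −Δg_obs/Δh = 0.22985
ρ = (0.3086 − 0.22985) / 0.04193 = 1.88 g/cm³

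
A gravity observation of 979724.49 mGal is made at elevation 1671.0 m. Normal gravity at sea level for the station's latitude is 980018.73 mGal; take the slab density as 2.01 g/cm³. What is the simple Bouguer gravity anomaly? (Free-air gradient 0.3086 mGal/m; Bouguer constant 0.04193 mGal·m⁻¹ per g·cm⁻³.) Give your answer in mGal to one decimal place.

80.6

Free-air correction = 0.3086 × 1671.0 = 515.67 mGal
Free-air anomaly = 979724.49 − 980018.73 + (515.67) = 221.43 mGal
Bouguer slab correction = 0.04193 × 2.01 × 1671.0 = 140.83 mGal
Simple Bouguer anomaly = 221.43 − (140.83) = 80.60 mGal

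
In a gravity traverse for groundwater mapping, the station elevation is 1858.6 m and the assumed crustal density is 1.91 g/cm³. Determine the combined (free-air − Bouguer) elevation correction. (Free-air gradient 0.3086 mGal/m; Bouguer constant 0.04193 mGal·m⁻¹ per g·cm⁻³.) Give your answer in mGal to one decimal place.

424.7

Combined gradient = 0.3086 − 0.04193 × 1.91 = 0.2285137 mGal/m
Combined elevation correction = 0.2285137 × 1858.6 = 424.7 mGal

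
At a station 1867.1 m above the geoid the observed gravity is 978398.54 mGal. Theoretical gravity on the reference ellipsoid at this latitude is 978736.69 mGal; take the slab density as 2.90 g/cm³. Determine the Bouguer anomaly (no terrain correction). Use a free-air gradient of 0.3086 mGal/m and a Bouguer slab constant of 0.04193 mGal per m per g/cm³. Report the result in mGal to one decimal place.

Free-air correction = 0.3086 × 1867.1 = 576.19 mGal
Free-air anomaly = 978398.54 − 978736.69 + (576.19) = 238.04 mGal
Bouguer slab correction = 0.04193 × 2.90 × 1867.1 = 227.03 mGal
Simple Bouguer anomaly = 238.04 − (227.03) = 11.01 mGal

11.0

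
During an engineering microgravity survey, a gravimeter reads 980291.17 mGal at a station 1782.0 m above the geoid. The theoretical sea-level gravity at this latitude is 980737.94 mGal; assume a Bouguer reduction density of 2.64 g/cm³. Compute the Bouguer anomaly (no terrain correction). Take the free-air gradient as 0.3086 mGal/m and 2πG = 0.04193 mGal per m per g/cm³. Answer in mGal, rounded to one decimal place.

Free-air correction = 0.3086 × 1782.0 = 549.93 mGal
Free-air anomaly = 980291.17 − 980737.94 + (549.93) = 103.16 mGal
Bouguer slab correction = 0.04193 × 2.64 × 1782.0 = 197.26 mGal
Simple Bouguer anomaly = 103.16 − (197.26) = -94.10 mGal

-94.1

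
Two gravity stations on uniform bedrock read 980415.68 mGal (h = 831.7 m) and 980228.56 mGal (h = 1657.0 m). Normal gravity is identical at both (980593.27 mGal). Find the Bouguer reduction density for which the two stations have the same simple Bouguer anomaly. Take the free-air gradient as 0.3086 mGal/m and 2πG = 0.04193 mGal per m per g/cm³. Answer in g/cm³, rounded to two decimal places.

Δg_obs = 980228.56 − 980415.68 = -187.12 mGal over Δh = 1657.0 − 831.7 = 825.3 m
Equal Bouguer anomalies ⇒ Δg_obs + (0.3086 − 0.04193ρ)·Δh = 0
0.3086 − 0.04193ρ = −Δg_obs/Δh = 0.22673
ρ = (0.3086 − 0.22673) / 0.04193 = 1.95 g/cm³

1.95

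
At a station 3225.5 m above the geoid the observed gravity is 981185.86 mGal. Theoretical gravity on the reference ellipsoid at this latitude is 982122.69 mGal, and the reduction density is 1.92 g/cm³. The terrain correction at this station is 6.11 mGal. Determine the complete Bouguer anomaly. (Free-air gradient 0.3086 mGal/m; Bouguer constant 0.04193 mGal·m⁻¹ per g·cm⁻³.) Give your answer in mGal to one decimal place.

-195.0

Free-air correction = 0.3086 × 3225.5 = 995.39 mGal
Free-air anomaly = 981185.86 − 982122.69 + (995.39) = 58.56 mGal
Bouguer slab correction = 0.04193 × 1.92 × 3225.5 = 259.67 mGal
Simple Bouguer anomaly = 58.56 − (259.67) = -201.11 mGal
Complete Bouguer anomaly = -201.11 + 6.11 = -195.00 mGal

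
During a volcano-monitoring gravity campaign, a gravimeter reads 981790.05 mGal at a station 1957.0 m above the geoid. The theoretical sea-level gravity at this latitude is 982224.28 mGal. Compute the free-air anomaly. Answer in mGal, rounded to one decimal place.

Free-air correction = 0.3086 × 1957.0 = 603.93 mGal
Free-air anomaly = 981790.05 − 982224.28 + (603.93) = 169.70 mGal

169.7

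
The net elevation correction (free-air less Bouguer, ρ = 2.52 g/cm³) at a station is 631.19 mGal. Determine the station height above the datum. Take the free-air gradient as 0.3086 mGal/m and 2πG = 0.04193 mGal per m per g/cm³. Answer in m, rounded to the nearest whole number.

3110

Combined gradient = 0.3086 − 0.04193 × 2.52 = 0.2029364 mGal/m
h = 631.19 / 0.2029364 = 3110.28 m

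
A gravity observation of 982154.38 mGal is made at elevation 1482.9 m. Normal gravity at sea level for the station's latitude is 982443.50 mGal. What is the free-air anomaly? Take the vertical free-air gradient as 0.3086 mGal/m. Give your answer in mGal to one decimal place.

Free-air correction = 0.3086 × 1482.9 = 457.62 mGal
Free-air anomaly = 982154.38 − 982443.50 + (457.62) = 168.50 mGal

168.5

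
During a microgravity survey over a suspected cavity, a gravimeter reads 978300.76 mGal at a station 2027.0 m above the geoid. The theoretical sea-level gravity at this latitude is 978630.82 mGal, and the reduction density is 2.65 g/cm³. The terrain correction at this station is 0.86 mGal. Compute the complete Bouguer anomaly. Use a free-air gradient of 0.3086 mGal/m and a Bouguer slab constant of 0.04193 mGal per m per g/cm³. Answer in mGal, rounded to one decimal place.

Free-air correction = 0.3086 × 2027.0 = 625.53 mGal
Free-air anomaly = 978300.76 − 978630.82 + (625.53) = 295.47 mGal
Bouguer slab correction = 0.04193 × 2.65 × 2027.0 = 225.23 mGal
Simple Bouguer anomaly = 295.47 − (225.23) = 70.24 mGal
Complete Bouguer anomaly = 70.24 + 0.86 = 71.10 mGal

71.1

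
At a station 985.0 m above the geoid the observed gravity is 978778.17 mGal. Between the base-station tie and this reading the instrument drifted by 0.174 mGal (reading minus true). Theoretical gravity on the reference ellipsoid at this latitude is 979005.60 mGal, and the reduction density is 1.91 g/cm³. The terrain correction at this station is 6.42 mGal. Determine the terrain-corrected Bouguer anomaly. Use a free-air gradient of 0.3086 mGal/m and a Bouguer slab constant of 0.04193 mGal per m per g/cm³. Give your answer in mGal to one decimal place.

3.9

Drift-corrected reading = 978778.17 − (0.174) = 978777.996 mGal
Free-air correction = 0.3086 × 985.0 = 303.97 mGal
Free-air anomaly = 978777.996 − 979005.60 + (303.97) = 76.366 mGal
Bouguer slab correction = 0.04193 × 1.91 × 985.0 = 78.89 mGal
Simple Bouguer anomaly = 76.366 − (78.89) = -2.524 mGal
Complete Bouguer anomaly = -2.524 + 6.42 = 3.896 mGal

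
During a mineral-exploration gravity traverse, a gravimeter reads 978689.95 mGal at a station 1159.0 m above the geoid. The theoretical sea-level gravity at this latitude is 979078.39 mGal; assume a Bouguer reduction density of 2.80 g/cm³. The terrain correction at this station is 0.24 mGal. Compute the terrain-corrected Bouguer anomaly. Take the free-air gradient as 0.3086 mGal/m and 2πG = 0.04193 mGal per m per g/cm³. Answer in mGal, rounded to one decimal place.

Free-air correction = 0.3086 × 1159.0 = 357.67 mGal
Free-air anomaly = 978689.95 − 979078.39 + (357.67) = -30.77 mGal
Bouguer slab correction = 0.04193 × 2.80 × 1159.0 = 136.07 mGal
Simple Bouguer anomaly = -30.77 − (136.07) = -166.84 mGal
Complete Bouguer anomaly = -166.84 + 0.24 = -166.60 mGal

-166.6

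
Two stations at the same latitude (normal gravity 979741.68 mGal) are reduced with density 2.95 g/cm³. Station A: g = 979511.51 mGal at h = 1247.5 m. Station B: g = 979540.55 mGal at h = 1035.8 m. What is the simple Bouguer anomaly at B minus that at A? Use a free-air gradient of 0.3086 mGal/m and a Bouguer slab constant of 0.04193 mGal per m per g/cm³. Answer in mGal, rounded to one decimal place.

-10.1

Δg_SB(A) = 979511.51 − 979741.68 + 0.3086×1247.5 − 0.04193×2.95×1247.5 = 0.50 mGal
Δg_SB(B) = 979540.55 − 979741.68 + 0.3086×1035.8 − 0.04193×2.95×1035.8 = -9.60 mGal
Difference = -9.60 − (0.50) = -10.10 mGal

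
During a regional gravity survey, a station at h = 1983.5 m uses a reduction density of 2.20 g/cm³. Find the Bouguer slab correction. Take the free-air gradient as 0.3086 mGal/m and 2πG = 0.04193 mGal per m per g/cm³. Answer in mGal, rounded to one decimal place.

183.0

Bouguer slab correction = 0.04193 × 2.20 × 1983.5 = 183.0 mGal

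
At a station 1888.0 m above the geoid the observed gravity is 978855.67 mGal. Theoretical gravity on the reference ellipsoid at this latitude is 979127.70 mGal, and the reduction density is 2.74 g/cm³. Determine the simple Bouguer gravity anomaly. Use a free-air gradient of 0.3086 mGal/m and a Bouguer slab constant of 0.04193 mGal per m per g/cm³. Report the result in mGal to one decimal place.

Free-air correction = 0.3086 × 1888.0 = 582.64 mGal
Free-air anomaly = 978855.67 − 979127.70 + (582.64) = 310.61 mGal
Bouguer slab correction = 0.04193 × 2.74 × 1888.0 = 216.91 mGal
Simple Bouguer anomaly = 310.61 − (216.91) = 93.70 mGal

93.7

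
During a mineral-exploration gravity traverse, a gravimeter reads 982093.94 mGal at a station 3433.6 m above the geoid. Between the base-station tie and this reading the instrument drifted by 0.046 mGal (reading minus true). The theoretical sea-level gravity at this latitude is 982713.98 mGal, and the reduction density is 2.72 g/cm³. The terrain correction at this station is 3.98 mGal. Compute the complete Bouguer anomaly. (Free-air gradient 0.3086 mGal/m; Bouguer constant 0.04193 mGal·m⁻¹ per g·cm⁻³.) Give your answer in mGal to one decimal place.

Drift-corrected reading = 982093.94 − (0.046) = 982093.894 mGal
Free-air correction = 0.3086 × 3433.6 = 1059.61 mGal
Free-air anomaly = 982093.894 − 982713.98 + (1059.61) = 439.524 mGal
Bouguer slab correction = 0.04193 × 2.72 × 3433.6 = 391.60 mGal
Simple Bouguer anomaly = 439.524 − (391.60) = 47.924 mGal
Complete Bouguer anomaly = 47.924 + 3.98 = 51.904 mGal

51.9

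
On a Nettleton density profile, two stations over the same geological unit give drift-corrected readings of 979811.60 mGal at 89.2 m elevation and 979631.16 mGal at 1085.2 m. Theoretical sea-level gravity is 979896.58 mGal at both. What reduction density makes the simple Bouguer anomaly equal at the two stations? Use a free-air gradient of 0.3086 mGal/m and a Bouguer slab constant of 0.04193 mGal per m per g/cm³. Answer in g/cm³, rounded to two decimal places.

3.04

Δg_obs = 979631.16 − 979811.60 = -180.44 mGal over Δh = 1085.2 − 89.2 = 996.0 m
Equal Bouguer anomalies ⇒ Δg_obs + (0.3086 − 0.04193ρ)·Δh = 0
0.3086 − 0.04193ρ = −Δg_obs/Δh = 0.18116
ρ = (0.3086 − 0.18116) / 0.04193 = 3.04 g/cm³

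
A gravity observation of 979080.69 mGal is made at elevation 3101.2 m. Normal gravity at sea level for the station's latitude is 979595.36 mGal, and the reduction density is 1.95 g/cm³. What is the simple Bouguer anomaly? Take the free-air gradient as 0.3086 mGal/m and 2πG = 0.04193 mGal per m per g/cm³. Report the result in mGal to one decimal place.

Free-air correction = 0.3086 × 3101.2 = 957.03 mGal
Free-air anomaly = 979080.69 − 979595.36 + (957.03) = 442.36 mGal
Bouguer slab correction = 0.04193 × 1.95 × 3101.2 = 253.56 mGal
Simple Bouguer anomaly = 442.36 − (253.56) = 188.80 mGal

188.8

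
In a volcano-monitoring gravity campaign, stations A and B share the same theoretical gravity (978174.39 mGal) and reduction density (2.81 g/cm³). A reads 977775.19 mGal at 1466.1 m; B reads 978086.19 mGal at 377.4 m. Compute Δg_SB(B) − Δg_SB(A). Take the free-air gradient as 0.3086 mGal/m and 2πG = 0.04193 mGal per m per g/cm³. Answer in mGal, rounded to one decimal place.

Δg_SB(A) = 977775.19 − 978174.39 + 0.3086×1466.1 − 0.04193×2.81×1466.1 = -119.50 mGal
Δg_SB(B) = 978086.19 − 978174.39 + 0.3086×377.4 − 0.04193×2.81×377.4 = -16.20 mGal
Difference = -16.20 − (-119.50) = 103.30 mGal

103.3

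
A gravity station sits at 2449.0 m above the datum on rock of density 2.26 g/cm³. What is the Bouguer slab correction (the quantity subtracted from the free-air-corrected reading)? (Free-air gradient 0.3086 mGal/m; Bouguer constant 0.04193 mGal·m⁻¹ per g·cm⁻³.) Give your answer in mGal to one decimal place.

Bouguer slab correction = 0.04193 × 2.26 × 2449.0 = 232.1 mGal

232.1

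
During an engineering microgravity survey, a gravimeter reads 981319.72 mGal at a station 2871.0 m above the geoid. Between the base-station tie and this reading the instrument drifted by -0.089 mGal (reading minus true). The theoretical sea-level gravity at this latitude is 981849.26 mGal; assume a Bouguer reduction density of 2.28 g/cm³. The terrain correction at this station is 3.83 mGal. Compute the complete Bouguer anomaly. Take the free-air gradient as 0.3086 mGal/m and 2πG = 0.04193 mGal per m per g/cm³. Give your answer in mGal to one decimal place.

Drift-corrected reading = 981319.72 − (-0.089) = 981319.809 mGal
Free-air correction = 0.3086 × 2871.0 = 885.99 mGal
Free-air anomaly = 981319.809 − 981849.26 + (885.99) = 356.539 mGal
Bouguer slab correction = 0.04193 × 2.28 × 2871.0 = 274.47 mGal
Simple Bouguer anomaly = 356.539 − (274.47) = 82.069 mGal
Complete Bouguer anomaly = 82.069 + 3.83 = 85.899 mGal

85.9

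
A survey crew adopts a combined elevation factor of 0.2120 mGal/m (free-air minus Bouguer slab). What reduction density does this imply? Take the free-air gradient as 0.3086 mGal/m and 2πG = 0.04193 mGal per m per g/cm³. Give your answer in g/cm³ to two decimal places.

2.30

0.2120 = 0.3086 − 0.04193 × ρ
ρ = (0.3086 − 0.2120) / 0.04193 = 2.30 g/cm³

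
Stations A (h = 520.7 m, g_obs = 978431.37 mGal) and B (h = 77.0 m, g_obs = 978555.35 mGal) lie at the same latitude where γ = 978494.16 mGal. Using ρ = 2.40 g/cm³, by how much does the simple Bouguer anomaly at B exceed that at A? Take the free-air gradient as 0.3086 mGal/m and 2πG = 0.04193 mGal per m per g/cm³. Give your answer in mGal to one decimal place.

31.7

Δg_SB(A) = 978431.37 − 978494.16 + 0.3086×520.7 − 0.04193×2.40×520.7 = 45.50 mGal
Δg_SB(B) = 978555.35 − 978494.16 + 0.3086×77.0 − 0.04193×2.40×77.0 = 77.20 mGal
Difference = 77.20 − (45.50) = 31.70 mGal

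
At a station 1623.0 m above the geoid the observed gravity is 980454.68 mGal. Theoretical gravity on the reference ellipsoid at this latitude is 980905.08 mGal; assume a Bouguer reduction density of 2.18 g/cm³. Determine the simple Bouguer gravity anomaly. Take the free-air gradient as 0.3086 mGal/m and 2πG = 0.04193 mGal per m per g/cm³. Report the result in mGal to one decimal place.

Free-air correction = 0.3086 × 1623.0 = 500.86 mGal
Free-air anomaly = 980454.68 − 980905.08 + (500.86) = 50.46 mGal
Bouguer slab correction = 0.04193 × 2.18 × 1623.0 = 148.35 mGal
Simple Bouguer anomaly = 50.46 − (148.35) = -97.89 mGal

-97.9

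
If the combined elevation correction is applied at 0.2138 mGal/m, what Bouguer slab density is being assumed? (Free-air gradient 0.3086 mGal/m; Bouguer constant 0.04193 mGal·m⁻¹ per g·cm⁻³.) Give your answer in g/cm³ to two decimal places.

0.2138 = 0.3086 − 0.04193 × ρ
ρ = (0.3086 − 0.2138) / 0.04193 = 2.26 g/cm³

2.26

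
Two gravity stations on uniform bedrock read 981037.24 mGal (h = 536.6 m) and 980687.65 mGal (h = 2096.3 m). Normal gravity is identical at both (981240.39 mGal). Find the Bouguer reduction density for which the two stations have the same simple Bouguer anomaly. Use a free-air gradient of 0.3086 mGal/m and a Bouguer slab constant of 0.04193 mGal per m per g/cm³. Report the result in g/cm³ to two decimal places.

2.01

Δg_obs = 980687.65 − 981037.24 = -349.59 mGal over Δh = 2096.3 − 536.6 = 1559.7 m
Equal Bouguer anomalies ⇒ Δg_obs + (0.3086 − 0.04193ρ)·Δh = 0
0.3086 − 0.04193ρ = −Δg_obs/Δh = 0.22414
ρ = (0.3086 − 0.22414) / 0.04193 = 2.01 g/cm³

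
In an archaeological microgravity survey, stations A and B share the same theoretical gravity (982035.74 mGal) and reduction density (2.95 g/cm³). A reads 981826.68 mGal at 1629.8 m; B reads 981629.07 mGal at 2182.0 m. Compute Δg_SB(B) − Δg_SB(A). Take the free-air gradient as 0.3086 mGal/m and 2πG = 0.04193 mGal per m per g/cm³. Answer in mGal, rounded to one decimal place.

Δg_SB(A) = 981826.68 − 982035.74 + 0.3086×1629.8 − 0.04193×2.95×1629.8 = 92.30 mGal
Δg_SB(B) = 981629.07 − 982035.74 + 0.3086×2182.0 − 0.04193×2.95×2182.0 = -3.20 mGal
Difference = -3.20 − (92.30) = -95.50 mGal

-95.5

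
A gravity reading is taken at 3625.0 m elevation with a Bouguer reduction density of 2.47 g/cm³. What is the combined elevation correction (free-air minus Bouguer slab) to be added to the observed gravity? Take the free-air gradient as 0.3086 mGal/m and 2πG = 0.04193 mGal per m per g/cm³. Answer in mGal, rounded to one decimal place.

Combined gradient = 0.3086 − 0.04193 × 2.47 = 0.2050329 mGal/m
Combined elevation correction = 0.2050329 × 3625.0 = 743.2 mGal

743.2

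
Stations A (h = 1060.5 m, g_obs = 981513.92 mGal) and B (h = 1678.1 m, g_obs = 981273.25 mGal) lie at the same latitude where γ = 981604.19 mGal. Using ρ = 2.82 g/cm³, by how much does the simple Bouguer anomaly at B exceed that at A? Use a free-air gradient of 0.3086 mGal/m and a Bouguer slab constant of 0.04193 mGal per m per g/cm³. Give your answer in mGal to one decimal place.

-123.1

Δg_SB(A) = 981513.92 − 981604.19 + 0.3086×1060.5 − 0.04193×2.82×1060.5 = 111.60 mGal
Δg_SB(B) = 981273.25 − 981604.19 + 0.3086×1678.1 − 0.04193×2.82×1678.1 = -11.50 mGal
Difference = -11.50 − (111.60) = -123.10 mGal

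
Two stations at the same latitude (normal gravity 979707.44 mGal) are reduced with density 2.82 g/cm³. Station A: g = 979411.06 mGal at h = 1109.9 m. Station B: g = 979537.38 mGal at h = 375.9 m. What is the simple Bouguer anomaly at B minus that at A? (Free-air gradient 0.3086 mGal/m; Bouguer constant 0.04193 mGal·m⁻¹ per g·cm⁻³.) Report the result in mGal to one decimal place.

-13.4

Δg_SB(A) = 979411.06 − 979707.44 + 0.3086×1109.9 − 0.04193×2.82×1109.9 = -85.10 mGal
Δg_SB(B) = 979537.38 − 979707.44 + 0.3086×375.9 − 0.04193×2.82×375.9 = -98.50 mGal
Difference = -98.50 − (-85.10) = -13.40 mGal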